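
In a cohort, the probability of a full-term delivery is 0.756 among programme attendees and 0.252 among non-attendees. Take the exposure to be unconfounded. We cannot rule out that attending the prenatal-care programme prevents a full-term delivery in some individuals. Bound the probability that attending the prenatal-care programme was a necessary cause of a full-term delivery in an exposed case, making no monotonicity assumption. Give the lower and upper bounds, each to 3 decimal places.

0.667 ≤ PN ≤ 0.989

Let p₁ = 0.756, p₀ = 0.252.
Under exogeneity alone the bounds on PN are max{0,(p₁−p₀)/p₁} ≤ PN ≤ min{1,(1−p₀)/p₁}.
  lower = (p₁ − p₀)/p₁ = 0.504 / 0.756 ≈ 0.6667
  upper = min{1, (1 − p₀)/p₁} = 0.748 / 0.756 ≈ 0.9894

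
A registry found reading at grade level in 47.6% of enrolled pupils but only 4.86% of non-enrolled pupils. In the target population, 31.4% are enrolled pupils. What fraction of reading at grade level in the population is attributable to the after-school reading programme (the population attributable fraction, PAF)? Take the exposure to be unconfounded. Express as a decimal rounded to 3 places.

PAF ≈ 0.734

p₁ = 0.476, p₀ = 0.0486.
Overall risk P(Y=1) = π·p₁ + (1−π)·p₀ = 0.314×0.476 + 0.686×0.0486 = 0.1828.
Under exogeneity, PAF = [P(Y=1) − p₀] / P(Y=1).
PAF = (0.1828 − 0.0486) / 0.1828 ≈ 0.7341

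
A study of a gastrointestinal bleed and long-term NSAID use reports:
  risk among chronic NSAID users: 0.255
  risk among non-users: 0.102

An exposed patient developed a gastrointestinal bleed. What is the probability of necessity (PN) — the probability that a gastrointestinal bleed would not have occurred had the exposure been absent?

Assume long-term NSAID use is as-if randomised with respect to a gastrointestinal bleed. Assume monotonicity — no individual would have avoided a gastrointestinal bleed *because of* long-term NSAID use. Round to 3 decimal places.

PN ≈ 0.600

Let p₁ = 0.255, p₀ = 0.102.
Under exogeneity and monotonicity, PN = (p₁ − p₀) / p₁.
PN = (0.255 − 0.102) / 0.255 = 0.153 / 0.255 ≈ 0.6000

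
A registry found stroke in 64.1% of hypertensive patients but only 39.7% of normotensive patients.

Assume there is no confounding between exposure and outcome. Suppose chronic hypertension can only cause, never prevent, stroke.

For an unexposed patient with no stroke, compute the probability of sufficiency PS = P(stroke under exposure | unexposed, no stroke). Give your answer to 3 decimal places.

p₁ = 0.641, p₀ = 0.397.
Under exogeneity and monotonicity, PS = (p₁ − p₀) / (1 − p₀).
PS = (0.641 − 0.397) / (1 − 0.397) = 0.244 / 0.603 ≈ 0.4046

PS ≈ 0.405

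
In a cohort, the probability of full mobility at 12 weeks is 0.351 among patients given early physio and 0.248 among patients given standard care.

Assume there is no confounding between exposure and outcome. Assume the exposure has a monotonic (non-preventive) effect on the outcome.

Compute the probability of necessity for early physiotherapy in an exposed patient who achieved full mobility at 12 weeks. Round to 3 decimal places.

PN ≈ 0.293

Let p₁ = 0.351, p₀ = 0.248.
Under exogeneity and monotonicity, PN = (p₁ − p₀) / p₁.
PN = (0.351 − 0.248) / 0.351 = 0.103 / 0.351 ≈ 0.2934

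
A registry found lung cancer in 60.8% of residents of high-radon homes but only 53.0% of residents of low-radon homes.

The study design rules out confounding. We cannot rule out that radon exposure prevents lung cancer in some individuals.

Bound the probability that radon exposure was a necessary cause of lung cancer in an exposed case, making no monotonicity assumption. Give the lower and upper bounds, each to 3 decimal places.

p₁ = 0.608, p₀ = 0.53.
Under exogeneity alone the bounds on PN are max{0,(p₁−p₀)/p₁} ≤ PN ≤ min{1,(1−p₀)/p₁}.
  lower = (p₁ − p₀)/p₁ = 0.078 / 0.608 ≈ 0.1283
  upper = min{1, (1 − p₀)/p₁} = 0.47 / 0.608 ≈ 0.7730

0.128 ≤ PN ≤ 0.773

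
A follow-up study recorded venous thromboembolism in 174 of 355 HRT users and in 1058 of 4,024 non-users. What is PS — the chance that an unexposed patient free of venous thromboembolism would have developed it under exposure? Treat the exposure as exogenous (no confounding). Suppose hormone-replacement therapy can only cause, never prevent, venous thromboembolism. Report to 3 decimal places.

PS ≈ 0.308

p₁ = P(outcome | exposed) = 174/355 = 0.49014
p₀ = P(outcome | unexposed) = 1058/4024 = 0.26292
Under exogeneity and monotonicity, PS = (p₁ − p₀) / (1 − p₀).
PS = (0.49014 − 0.26292) / (1 − 0.26292) = 0.22722 / 0.73708 ≈ 0.3083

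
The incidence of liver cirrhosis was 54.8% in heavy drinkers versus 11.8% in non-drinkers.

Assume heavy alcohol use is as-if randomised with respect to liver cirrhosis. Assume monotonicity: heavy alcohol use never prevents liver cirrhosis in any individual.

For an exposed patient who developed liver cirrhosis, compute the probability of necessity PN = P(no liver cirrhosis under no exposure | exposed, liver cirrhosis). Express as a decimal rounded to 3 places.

p₁ = 0.548, p₀ = 0.118.
Under exogeneity and monotonicity, PN = (p₁ − p₀) / p₁.
PN = (0.548 − 0.118) / 0.548 = 0.43 / 0.548 ≈ 0.7847

PN ≈ 0.785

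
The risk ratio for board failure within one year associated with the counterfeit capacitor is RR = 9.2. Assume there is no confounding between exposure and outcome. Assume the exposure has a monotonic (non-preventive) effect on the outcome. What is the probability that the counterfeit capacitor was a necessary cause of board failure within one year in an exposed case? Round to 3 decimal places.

Under exogeneity and monotonicity, PN = (RR − 1) / RR = 1 − 1/RR.
PN = (9.2 − 1) / 9.2 = 8.2 / 9.2 ≈ 0.8913

PN ≈ 0.891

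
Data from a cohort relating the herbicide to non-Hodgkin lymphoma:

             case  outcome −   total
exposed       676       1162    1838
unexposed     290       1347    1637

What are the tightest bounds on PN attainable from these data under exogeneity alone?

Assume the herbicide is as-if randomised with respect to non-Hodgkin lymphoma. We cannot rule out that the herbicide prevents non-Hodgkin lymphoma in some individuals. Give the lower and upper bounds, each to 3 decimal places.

p₁ = P(outcome | exposed) = 676/1838 = 0.36779
p₀ = P(outcome | unexposed) = 290/1637 = 0.17715
Under exogeneity alone the bounds on PN are max{0,(p₁−p₀)/p₁} ≤ PN ≤ min{1,(1−p₀)/p₁}.
  lower = (p₁ − p₀)/p₁ = 0.19064 / 0.36779 ≈ 0.5183
  upper = min{1, (1 − p₀)/p₁} = 0.82285 / 0.36779 ≈ 2.2373 → capped at 1

0.518 ≤ PN ≤ 1.000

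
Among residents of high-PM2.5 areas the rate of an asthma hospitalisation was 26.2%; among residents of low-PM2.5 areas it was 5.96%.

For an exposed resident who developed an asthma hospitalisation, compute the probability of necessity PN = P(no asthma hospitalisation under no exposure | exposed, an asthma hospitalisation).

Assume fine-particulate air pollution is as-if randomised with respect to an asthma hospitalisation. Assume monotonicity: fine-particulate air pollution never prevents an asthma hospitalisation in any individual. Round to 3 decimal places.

p₁ = 0.262, p₀ = 0.0596.
Under exogeneity and monotonicity, PN = (p₁ − p₀) / p₁.
PN = (0.262 − 0.0596) / 0.262 = 0.2024 / 0.262 ≈ 0.7725

PN ≈ 0.773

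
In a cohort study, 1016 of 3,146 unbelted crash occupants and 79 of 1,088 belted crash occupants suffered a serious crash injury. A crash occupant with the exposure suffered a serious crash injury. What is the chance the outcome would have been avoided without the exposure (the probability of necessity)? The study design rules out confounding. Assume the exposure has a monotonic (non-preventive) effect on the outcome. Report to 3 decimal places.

p₁ = P(outcome | exposed) = 1016/3146 = 0.32295
p₀ = P(outcome | unexposed) = 79/1088 = 0.07261
Under exogeneity and monotonicity, PN = (p₁ − p₀) / p₁.
PN = (0.32295 − 0.07261) / 0.32295 = 0.25034 / 0.32295 ≈ 0.7752

PN ≈ 0.775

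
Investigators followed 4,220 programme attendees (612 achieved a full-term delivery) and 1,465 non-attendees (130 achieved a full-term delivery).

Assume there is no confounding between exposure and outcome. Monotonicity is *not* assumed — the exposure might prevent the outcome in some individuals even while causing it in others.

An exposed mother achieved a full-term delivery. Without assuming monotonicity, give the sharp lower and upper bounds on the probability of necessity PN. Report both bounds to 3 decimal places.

0.388 ≤ PN ≤ 1.000

p₁ = P(outcome | exposed) = 612/4220 = 0.14502
p₀ = P(outcome | unexposed) = 130/1465 = 0.088737
Under exogeneity alone the bounds on PN are max{0,(p₁−p₀)/p₁} ≤ PN ≤ min{1,(1−p₀)/p₁}.
  lower = (p₁ − p₀)/p₁ = 0.056286 / 0.14502 ≈ 0.3881
  upper = min{1, (1 − p₀)/p₁} = 0.91126 / 0.14502 ≈ 6.2835 → capped at 1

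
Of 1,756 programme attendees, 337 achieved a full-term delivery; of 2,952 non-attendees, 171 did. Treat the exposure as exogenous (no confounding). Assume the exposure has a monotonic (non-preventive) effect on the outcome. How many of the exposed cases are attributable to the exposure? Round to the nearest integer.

p₁ = P(outcome | exposed) = 337/1756 = 0.19191
p₀ = P(outcome | unexposed) = 171/2952 = 0.057927
PN = (p₁ − p₀)/p₁ = (0.19191 − 0.057927) / 0.19191 ≈ 0.69816.
Attributable cases ≈ PN × (exposed cases) = 0.69816 × 337 ≈ 235.28.

about 235 cases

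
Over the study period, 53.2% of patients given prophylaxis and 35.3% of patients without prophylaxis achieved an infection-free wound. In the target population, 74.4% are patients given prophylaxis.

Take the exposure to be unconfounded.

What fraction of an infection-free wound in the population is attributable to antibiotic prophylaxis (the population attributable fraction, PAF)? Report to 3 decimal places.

p₁ = 0.532, p₀ = 0.353.
Overall risk P(Y=1) = π·p₁ + (1−π)·p₀ = 0.744×0.532 + 0.256×0.353 = 0.48618.
Under exogeneity, PAF = [P(Y=1) − p₀] / P(Y=1).
PAF = (0.48618 − 0.353) / 0.48618 ≈ 0.2739

PAF ≈ 0.274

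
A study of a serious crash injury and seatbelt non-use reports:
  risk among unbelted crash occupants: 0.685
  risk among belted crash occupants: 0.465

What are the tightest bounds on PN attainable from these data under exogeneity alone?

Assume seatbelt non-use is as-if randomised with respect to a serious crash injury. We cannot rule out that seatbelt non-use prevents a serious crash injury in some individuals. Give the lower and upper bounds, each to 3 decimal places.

Let p₁ = 0.685, p₀ = 0.465.
Under exogeneity alone the bounds on PN are max{0,(p₁−p₀)/p₁} ≤ PN ≤ min{1,(1−p₀)/p₁}.
  lower = (p₁ − p₀)/p₁ = 0.22 / 0.685 ≈ 0.3212
  upper = min{1, (1 − p₀)/p₁} = 0.535 / 0.685 ≈ 0.7810

0.321 ≤ PN ≤ 0.781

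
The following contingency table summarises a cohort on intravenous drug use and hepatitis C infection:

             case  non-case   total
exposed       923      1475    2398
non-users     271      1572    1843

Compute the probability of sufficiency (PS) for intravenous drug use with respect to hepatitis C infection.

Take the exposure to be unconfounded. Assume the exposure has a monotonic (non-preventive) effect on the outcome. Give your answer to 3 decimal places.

PS ≈ 0.279

p₁ = P(outcome | exposed) = 923/2398 = 0.3849
p₀ = P(outcome | unexposed) = 271/1843 = 0.14704
Under exogeneity and monotonicity, PS = (p₁ − p₀)/(1 − p₀).
PS = (0.3849 − 0.14704) / 0.85296 ≈ 0.2789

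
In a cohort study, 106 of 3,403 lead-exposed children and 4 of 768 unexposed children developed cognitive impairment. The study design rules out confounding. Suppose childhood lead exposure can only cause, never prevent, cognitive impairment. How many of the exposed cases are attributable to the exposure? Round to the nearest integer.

about 88 cases

p₁ = P(outcome | exposed) = 106/3403 = 0.031149
p₀ = P(outcome | unexposed) = 4/768 = 0.0052083
PN = (p₁ − p₀)/p₁ = (0.031149 − 0.0052083) / 0.031149 ≈ 0.83279.
Attributable cases ≈ PN × (exposed cases) = 0.83279 × 106 ≈ 88.28.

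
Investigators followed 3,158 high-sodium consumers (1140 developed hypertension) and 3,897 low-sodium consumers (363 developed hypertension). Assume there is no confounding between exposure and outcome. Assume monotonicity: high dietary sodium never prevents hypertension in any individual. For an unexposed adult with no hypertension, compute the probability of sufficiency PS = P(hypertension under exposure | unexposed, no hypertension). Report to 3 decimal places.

PS ≈ 0.295

p₁ = P(outcome | exposed) = 1140/3158 = 0.36099
p₀ = P(outcome | unexposed) = 363/3897 = 0.093149
Under exogeneity and monotonicity, PS = (p₁ − p₀) / (1 − p₀).
PS = (0.36099 − 0.093149) / (1 − 0.093149) = 0.26784 / 0.90685 ≈ 0.2954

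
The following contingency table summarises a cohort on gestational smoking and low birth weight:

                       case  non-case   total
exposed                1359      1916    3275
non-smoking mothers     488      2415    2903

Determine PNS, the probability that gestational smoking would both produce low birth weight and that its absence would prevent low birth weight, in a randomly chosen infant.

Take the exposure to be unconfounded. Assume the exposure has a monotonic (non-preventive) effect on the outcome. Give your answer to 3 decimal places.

p₁ = P(outcome | exposed) = 1359/3275 = 0.41496
p₀ = P(outcome | unexposed) = 488/2903 = 0.1681
Under exogeneity and monotonicity, PNS = p₁ − p₀.
PNS = 0.41496 − 0.1681 = 0.24686

PNS ≈ 0.247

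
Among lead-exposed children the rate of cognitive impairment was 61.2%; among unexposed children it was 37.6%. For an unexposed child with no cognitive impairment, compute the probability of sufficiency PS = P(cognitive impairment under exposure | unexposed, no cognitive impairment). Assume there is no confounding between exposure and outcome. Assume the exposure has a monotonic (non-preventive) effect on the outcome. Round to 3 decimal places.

p₁ = 0.612, p₀ = 0.376.
Under exogeneity and monotonicity, PS = (p₁ − p₀) / (1 − p₀).
PS = (0.612 − 0.376) / (1 − 0.376) = 0.236 / 0.624 ≈ 0.3782

PS ≈ 0.378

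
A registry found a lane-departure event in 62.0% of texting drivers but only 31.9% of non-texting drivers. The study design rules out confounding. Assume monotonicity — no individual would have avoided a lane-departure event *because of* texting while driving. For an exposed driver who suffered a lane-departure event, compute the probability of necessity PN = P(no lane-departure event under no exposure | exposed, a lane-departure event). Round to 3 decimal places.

PN ≈ 0.485

p₁ = 0.62, p₀ = 0.319.
Under exogeneity and monotonicity, PN = (p₁ − p₀) / p₁.
PN = (0.62 − 0.319) / 0.62 = 0.301 / 0.62 ≈ 0.4855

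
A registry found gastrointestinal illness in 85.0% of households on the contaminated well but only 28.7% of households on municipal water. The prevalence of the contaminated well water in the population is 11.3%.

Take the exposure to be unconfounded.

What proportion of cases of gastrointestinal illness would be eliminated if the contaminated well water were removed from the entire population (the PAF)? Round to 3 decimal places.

PAF ≈ 0.181

p₁ = 0.85, p₀ = 0.287.
Overall risk P(Y=1) = π·p₁ + (1−π)·p₀ = 0.113×0.85 + 0.887×0.287 = 0.35062.
Under exogeneity, PAF = [P(Y=1) − p₀] / P(Y=1).
PAF = (0.35062 − 0.287) / 0.35062 ≈ 0.1814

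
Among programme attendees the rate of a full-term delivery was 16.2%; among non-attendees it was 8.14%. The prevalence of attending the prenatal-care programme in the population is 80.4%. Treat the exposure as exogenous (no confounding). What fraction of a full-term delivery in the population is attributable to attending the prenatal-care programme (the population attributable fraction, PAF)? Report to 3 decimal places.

p₁ = 0.162, p₀ = 0.0814.
Overall risk P(Y=1) = π·p₁ + (1−π)·p₀ = 0.804×0.162 + 0.196×0.0814 = 0.1462.
Under exogeneity, PAF = [P(Y=1) − p₀] / P(Y=1).
PAF = (0.1462 − 0.0814) / 0.1462 ≈ 0.4432

PAF ≈ 0.443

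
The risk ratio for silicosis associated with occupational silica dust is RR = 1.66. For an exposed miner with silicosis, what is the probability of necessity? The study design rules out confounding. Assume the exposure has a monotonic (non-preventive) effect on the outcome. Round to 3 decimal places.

Under exogeneity and monotonicity, PN = (RR − 1) / RR = 1 − 1/RR.
PN = (1.66 − 1) / 1.66 = 0.66 / 1.66 ≈ 0.3976

PN ≈ 0.398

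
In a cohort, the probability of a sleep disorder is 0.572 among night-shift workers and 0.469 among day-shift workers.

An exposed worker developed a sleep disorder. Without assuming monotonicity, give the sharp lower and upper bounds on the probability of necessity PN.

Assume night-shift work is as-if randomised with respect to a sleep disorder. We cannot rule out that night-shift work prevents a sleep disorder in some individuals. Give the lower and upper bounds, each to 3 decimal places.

Let p₁ = 0.572, p₀ = 0.469.
Under exogeneity alone the bounds on PN are max{0,(p₁−p₀)/p₁} ≤ PN ≤ min{1,(1−p₀)/p₁}.
  lower = (p₁ − p₀)/p₁ = 0.103 / 0.572 ≈ 0.1801
  upper = min{1, (1 − p₀)/p₁} = 0.531 / 0.572 ≈ 0.9283

0.180 ≤ PN ≤ 0.928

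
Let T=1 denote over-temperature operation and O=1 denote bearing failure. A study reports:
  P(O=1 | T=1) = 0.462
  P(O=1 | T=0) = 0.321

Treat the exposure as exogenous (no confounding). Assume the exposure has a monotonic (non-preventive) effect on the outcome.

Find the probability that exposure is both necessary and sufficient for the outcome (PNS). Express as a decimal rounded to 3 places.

Let p₁ = 0.462, p₀ = 0.321.
Under exogeneity and monotonicity, PNS = p₁ − p₀.
PNS = 0.462 − 0.321 = 0.141

PNS ≈ 0.141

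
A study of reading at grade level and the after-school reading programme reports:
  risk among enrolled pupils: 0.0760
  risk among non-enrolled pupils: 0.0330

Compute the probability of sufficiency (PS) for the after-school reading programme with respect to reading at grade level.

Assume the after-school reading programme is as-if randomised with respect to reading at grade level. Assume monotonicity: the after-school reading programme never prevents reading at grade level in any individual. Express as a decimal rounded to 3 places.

Let p₁ = 0.076, p₀ = 0.033.
Under exogeneity and monotonicity, PS = (p₁ − p₀) / (1 − p₀).
PS = (0.076 − 0.033) / (1 − 0.033) = 0.043 / 0.967 ≈ 0.0445

PS ≈ 0.044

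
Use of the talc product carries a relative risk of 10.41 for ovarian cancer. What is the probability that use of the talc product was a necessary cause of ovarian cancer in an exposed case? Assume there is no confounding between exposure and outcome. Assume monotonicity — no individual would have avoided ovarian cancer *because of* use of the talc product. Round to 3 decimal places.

PN ≈ 0.904

Under exogeneity and monotonicity, PN = (RR − 1) / RR = 1 − 1/RR.
PN = (10.41 − 1) / 10.41 = 9.41 / 10.41 ≈ 0.9039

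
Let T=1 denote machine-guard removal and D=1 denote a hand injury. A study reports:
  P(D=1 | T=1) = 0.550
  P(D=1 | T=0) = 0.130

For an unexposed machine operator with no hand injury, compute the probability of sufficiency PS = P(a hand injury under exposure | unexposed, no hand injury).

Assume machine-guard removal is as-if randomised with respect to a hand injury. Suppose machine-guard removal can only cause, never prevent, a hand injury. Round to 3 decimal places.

Let p₁ = 0.55, p₀ = 0.13.
Under exogeneity and monotonicity, PS = (p₁ − p₀) / (1 − p₀).
PS = (0.55 − 0.13) / (1 − 0.13) = 0.42 / 0.87 ≈ 0.4828

PS ≈ 0.483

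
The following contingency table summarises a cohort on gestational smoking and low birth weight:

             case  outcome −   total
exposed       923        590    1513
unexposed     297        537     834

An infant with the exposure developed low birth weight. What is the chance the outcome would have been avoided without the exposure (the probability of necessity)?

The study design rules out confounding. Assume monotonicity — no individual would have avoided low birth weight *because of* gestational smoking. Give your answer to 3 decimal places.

p₁ = P(outcome | exposed) = 923/1513 = 0.61005
p₀ = P(outcome | unexposed) = 297/834 = 0.35612
Under exogeneity and monotonicity, PN = (p₁ − p₀) / p₁.
PN = (0.61005 − 0.35612) / 0.61005 = 0.25393 / 0.61005 ≈ 0.4162

PN ≈ 0.416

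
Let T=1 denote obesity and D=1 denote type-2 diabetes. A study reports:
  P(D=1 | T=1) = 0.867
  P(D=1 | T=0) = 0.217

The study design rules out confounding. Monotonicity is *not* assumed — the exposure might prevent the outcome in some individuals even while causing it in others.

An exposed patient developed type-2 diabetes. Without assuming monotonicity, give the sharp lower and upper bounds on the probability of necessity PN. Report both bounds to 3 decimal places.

0.750 ≤ PN ≤ 0.903

Let p₁ = 0.867, p₀ = 0.217.
Under exogeneity alone the bounds on PN are max{0,(p₁−p₀)/p₁} ≤ PN ≤ min{1,(1−p₀)/p₁}.
  lower = (p₁ − p₀)/p₁ = 0.65 / 0.867 ≈ 0.7497
  upper = min{1, (1 − p₀)/p₁} = 0.783 / 0.867 ≈ 0.9031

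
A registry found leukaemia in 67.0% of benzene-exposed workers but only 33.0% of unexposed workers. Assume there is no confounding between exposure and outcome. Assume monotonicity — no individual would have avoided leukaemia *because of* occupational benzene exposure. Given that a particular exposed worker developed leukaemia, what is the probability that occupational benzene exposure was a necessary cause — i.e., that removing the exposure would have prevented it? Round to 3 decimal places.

p₁ = 0.67, p₀ = 0.33.
Under exogeneity and monotonicity, PN = (p₁ − p₀) / p₁.
PN = (0.67 − 0.33) / 0.67 = 0.34 / 0.67 ≈ 0.5075

PN ≈ 0.507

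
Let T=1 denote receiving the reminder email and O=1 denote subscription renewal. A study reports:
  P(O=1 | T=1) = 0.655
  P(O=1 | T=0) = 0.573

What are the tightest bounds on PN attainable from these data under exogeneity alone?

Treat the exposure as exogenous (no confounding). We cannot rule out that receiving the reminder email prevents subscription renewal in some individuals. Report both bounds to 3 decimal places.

Let p₁ = 0.655, p₀ = 0.573.
Under exogeneity alone the bounds on PN are max{0,(p₁−p₀)/p₁} ≤ PN ≤ min{1,(1−p₀)/p₁}.
  lower = (p₁ − p₀)/p₁ = 0.082 / 0.655 ≈ 0.1252
  upper = min{1, (1 − p₀)/p₁} = 0.427 / 0.655 ≈ 0.6519

0.125 ≤ PN ≤ 0.652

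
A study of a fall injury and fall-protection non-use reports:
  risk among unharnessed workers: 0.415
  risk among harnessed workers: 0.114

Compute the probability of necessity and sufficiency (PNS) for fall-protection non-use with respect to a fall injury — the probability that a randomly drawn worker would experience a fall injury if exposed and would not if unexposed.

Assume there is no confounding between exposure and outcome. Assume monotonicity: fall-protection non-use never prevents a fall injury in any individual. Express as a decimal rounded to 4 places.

PNS ≈ 0.3010

Let p₁ = 0.415, p₀ = 0.114.
Under exogeneity and monotonicity, PNS = p₁ − p₀.
PNS = 0.415 − 0.114 = 0.301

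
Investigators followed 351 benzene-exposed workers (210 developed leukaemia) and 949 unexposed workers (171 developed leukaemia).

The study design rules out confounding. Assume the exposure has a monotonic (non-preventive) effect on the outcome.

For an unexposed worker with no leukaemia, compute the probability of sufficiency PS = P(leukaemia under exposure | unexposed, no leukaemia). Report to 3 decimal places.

PS ≈ 0.510

p₁ = P(outcome | exposed) = 210/351 = 0.59829
p₀ = P(outcome | unexposed) = 171/949 = 0.18019
Under exogeneity and monotonicity, PS = (p₁ − p₀) / (1 − p₀).
PS = (0.59829 − 0.18019) / (1 − 0.18019) = 0.4181 / 0.81981 ≈ 0.5100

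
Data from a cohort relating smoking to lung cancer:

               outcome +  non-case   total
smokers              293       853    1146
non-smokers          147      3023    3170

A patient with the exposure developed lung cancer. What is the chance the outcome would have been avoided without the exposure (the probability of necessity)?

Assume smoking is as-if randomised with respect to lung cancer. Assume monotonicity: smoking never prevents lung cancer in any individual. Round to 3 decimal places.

PN ≈ 0.819

p₁ = P(outcome | exposed) = 293/1146 = 0.25567
p₀ = P(outcome | unexposed) = 147/3170 = 0.046372
Under exogeneity and monotonicity, PN = (p₁ − p₀)/p₁.
PN = (0.25567 − 0.046372) / 0.25567 ≈ 0.8186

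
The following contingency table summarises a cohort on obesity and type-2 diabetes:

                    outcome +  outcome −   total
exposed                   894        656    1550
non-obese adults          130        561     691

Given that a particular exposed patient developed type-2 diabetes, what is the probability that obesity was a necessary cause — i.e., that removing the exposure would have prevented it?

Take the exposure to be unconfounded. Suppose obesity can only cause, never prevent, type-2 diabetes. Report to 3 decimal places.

PN ≈ 0.674

p₁ = P(outcome | exposed) = 894/1550 = 0.57677
p₀ = P(outcome | unexposed) = 130/691 = 0.18813
Under exogeneity and monotonicity, PN = (p₁ − p₀)/p₁.
PN = (0.57677 − 0.18813) / 0.57677 ≈ 0.6738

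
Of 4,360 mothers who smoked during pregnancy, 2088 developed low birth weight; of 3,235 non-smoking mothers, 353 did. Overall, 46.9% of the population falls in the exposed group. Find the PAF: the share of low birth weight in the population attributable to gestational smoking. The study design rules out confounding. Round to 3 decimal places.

PAF ≈ 0.614

p₁ = P(outcome | exposed) = 2088/4360 = 0.4789
p₀ = P(outcome | unexposed) = 353/3235 = 0.10912
Overall risk P(Y=1) = π·p₁ + (1−π)·p₀ = 0.469×0.4789 + 0.531×0.10912 = 0.28255.
Under exogeneity, PAF = [P(Y=1) − p₀] / P(Y=1).
PAF = (0.28255 − 0.10912) / 0.28255 ≈ 0.6138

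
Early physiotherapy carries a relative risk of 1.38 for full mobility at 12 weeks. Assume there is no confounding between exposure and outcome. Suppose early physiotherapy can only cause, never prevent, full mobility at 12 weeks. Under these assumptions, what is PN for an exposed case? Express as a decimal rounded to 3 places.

Under exogeneity and monotonicity, PN = (RR − 1) / RR = 1 − 1/RR.
PN = (1.38 − 1) / 1.38 = 0.38 / 1.38 ≈ 0.2754

PN ≈ 0.275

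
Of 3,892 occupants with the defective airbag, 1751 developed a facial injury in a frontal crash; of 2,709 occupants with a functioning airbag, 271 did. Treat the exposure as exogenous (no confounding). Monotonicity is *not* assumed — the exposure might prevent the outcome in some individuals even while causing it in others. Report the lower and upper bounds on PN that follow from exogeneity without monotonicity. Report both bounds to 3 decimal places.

0.778 ≤ PN ≤ 1.000

p₁ = P(outcome | exposed) = 1751/3892 = 0.4499
p₀ = P(outcome | unexposed) = 271/2709 = 0.10004
Under exogeneity alone the bounds on PN are max{0,(p₁−p₀)/p₁} ≤ PN ≤ min{1,(1−p₀)/p₁}.
  lower = (p₁ − p₀)/p₁ = 0.34986 / 0.4499 ≈ 0.7776
  upper = min{1, (1 − p₀)/p₁} = 0.89996 / 0.4499 ≈ 2.0004 → capped at 1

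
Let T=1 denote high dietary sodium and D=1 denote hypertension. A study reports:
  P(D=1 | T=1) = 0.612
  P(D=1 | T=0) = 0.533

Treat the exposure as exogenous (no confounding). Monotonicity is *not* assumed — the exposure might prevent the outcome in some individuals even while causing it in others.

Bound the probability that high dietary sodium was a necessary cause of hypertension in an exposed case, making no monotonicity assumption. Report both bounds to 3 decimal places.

Let p₁ = 0.612, p₀ = 0.533.
Under exogeneity alone the bounds on PN are max{0,(p₁−p₀)/p₁} ≤ PN ≤ min{1,(1−p₀)/p₁}.
  lower = (p₁ − p₀)/p₁ = 0.079 / 0.612 ≈ 0.1291
  upper = min{1, (1 − p₀)/p₁} = 0.467 / 0.612 ≈ 0.7631

0.129 ≤ PN ≤ 0.763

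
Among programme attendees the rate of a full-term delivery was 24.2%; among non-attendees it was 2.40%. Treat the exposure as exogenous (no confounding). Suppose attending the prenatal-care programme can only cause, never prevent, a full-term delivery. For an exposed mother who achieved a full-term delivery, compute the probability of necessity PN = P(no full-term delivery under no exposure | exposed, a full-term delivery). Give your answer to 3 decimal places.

PN ≈ 0.901

p₁ = 0.242, p₀ = 0.024.
Under exogeneity and monotonicity, PN = (p₁ − p₀) / p₁.
PN = (0.242 − 0.024) / 0.242 = 0.218 / 0.242 ≈ 0.9008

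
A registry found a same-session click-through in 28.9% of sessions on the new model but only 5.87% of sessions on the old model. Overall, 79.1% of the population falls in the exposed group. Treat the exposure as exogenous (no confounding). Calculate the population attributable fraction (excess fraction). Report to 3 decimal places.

p₁ = 0.289, p₀ = 0.0587.
Overall risk P(Y=1) = π·p₁ + (1−π)·p₀ = 0.791×0.289 + 0.209×0.0587 = 0.24087.
Under exogeneity, PAF = [P(Y=1) − p₀] / P(Y=1).
PAF = (0.24087 − 0.0587) / 0.24087 ≈ 0.7563

PAF ≈ 0.756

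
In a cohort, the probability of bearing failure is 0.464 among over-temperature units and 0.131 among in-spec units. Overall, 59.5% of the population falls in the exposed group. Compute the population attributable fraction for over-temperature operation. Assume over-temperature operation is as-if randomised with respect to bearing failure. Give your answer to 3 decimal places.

PAF ≈ 0.602

Let p₁ = 0.464, p₀ = 0.131.
Overall risk P(Y=1) = π·p₁ + (1−π)·p₀ = 0.595×0.464 + 0.405×0.131 = 0.32914.
Under exogeneity, PAF = [P(Y=1) − p₀] / P(Y=1).
PAF = (0.32914 − 0.131) / 0.32914 ≈ 0.6020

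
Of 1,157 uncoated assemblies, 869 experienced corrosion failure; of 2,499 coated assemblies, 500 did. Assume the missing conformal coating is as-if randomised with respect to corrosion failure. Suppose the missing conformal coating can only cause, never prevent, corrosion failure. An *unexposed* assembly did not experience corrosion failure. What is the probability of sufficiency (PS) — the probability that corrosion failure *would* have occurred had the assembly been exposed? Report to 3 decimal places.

p₁ = P(outcome | exposed) = 869/1157 = 0.75108
p₀ = P(outcome | unexposed) = 500/2499 = 0.20008
Under exogeneity and monotonicity, PS = (p₁ − p₀) / (1 − p₀).
PS = (0.75108 − 0.20008) / (1 − 0.20008) = 0.551 / 0.79992 ≈ 0.6888

PS ≈ 0.689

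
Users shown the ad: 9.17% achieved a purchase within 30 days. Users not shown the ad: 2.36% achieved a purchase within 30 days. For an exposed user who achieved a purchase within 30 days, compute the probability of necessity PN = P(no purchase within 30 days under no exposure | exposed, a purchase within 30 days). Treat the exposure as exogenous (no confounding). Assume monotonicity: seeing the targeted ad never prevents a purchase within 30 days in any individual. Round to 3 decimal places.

p₁ = 0.0917, p₀ = 0.0236.
Under exogeneity and monotonicity, PN = (p₁ − p₀) / p₁.
PN = (0.0917 − 0.0236) / 0.0917 = 0.0681 / 0.0917 ≈ 0.7426

PN ≈ 0.743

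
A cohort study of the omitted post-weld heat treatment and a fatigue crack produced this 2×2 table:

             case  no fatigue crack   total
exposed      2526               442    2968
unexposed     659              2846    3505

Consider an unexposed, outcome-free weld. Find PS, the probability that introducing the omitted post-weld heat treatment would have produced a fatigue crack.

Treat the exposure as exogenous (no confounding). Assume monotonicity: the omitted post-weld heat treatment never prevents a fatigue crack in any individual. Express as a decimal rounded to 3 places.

p₁ = P(outcome | exposed) = 2526/2968 = 0.85108
p₀ = P(outcome | unexposed) = 659/3505 = 0.18802
Under exogeneity and monotonicity, PS = (p₁ − p₀) / (1 − p₀).
PS = (0.85108 − 0.18802) / (1 − 0.18802) = 0.66306 / 0.81198 ≈ 0.8166

PS ≈ 0.817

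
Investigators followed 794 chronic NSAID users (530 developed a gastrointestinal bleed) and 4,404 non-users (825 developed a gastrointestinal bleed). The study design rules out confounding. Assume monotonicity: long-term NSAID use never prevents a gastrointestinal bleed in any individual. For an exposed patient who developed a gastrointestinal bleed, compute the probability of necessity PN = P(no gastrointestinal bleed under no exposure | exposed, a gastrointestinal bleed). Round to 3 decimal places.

p₁ = P(outcome | exposed) = 530/794 = 0.66751
p₀ = P(outcome | unexposed) = 825/4404 = 0.18733
Under exogeneity and monotonicity, PN = (p₁ − p₀) / p₁.
PN = (0.66751 − 0.18733) / 0.66751 = 0.48018 / 0.66751 ≈ 0.7194

PN ≈ 0.719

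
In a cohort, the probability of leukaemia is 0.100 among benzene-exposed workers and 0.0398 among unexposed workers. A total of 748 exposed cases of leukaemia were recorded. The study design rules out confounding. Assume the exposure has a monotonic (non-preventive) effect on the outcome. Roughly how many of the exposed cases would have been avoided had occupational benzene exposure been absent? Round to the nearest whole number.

about 450 cases

Let p₁ = 0.1, p₀ = 0.0398.
PN = (p₁ − p₀)/p₁ = (0.1 − 0.0398) / 0.1 ≈ 0.60200.
Attributable cases ≈ PN × (exposed cases) = 0.60200 × 748 ≈ 450.30.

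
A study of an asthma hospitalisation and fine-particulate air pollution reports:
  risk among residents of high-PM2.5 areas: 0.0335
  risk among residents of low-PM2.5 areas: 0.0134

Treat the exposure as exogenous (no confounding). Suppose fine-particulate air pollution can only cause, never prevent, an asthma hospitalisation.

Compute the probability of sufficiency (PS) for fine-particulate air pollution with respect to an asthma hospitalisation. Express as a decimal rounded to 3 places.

PS ≈ 0.020

Let p₁ = 0.0335, p₀ = 0.0134.
Under exogeneity and monotonicity, PS = (p₁ − p₀) / (1 − p₀).
PS = (0.0335 − 0.0134) / (1 − 0.0134) = 0.0201 / 0.9866 ≈ 0.0204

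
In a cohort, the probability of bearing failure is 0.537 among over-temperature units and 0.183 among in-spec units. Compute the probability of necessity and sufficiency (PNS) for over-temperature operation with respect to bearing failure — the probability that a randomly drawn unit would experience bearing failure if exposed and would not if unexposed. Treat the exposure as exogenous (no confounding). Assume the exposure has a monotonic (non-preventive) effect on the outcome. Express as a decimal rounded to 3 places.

Let p₁ = 0.537, p₀ = 0.183.
Under exogeneity and monotonicity, PNS = p₁ − p₀.
PNS = 0.537 − 0.183 = 0.354

PNS ≈ 0.354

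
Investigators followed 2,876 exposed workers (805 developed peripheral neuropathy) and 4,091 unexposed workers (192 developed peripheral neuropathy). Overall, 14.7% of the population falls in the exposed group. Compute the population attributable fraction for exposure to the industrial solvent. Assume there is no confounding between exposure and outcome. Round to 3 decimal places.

p₁ = P(outcome | exposed) = 805/2876 = 0.2799
p₀ = P(outcome | unexposed) = 192/4091 = 0.046932
Overall risk P(Y=1) = π·p₁ + (1−π)·p₀ = 0.147×0.2799 + 0.853×0.046932 = 0.081179.
Under exogeneity, PAF = [P(Y=1) − p₀] / P(Y=1).
PAF = (0.081179 − 0.046932) / 0.081179 ≈ 0.4219

PAF ≈ 0.422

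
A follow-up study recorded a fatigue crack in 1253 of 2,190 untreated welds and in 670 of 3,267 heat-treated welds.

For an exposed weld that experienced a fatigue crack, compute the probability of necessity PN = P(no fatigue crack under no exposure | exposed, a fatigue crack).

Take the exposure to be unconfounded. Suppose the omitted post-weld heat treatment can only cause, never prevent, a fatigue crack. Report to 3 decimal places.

PN ≈ 0.642

p₁ = P(outcome | exposed) = 1253/2190 = 0.57215
p₀ = P(outcome | unexposed) = 670/3267 = 0.20508
Under exogeneity and monotonicity, PN = (p₁ − p₀) / p₁.
PN = (0.57215 − 0.20508) / 0.57215 = 0.36707 / 0.57215 ≈ 0.6416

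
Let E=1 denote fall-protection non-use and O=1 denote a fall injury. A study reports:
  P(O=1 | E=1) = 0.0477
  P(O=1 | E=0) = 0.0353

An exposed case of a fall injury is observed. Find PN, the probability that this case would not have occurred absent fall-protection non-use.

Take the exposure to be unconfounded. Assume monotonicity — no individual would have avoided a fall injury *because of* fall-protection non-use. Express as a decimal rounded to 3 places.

Let p₁ = 0.0477, p₀ = 0.0353.
Under exogeneity and monotonicity, PN = (p₁ − p₀) / p₁.
PN = (0.0477 − 0.0353) / 0.0477 = 0.0124 / 0.0477 ≈ 0.2600

PN ≈ 0.260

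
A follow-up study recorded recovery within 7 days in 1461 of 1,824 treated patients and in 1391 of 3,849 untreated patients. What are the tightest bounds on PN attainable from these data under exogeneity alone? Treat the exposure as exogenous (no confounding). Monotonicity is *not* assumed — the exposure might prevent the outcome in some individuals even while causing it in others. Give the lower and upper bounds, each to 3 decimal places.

p₁ = P(outcome | exposed) = 1461/1824 = 0.80099
p₀ = P(outcome | unexposed) = 1391/3849 = 0.36139
Under exogeneity alone the bounds on PN are max{0,(p₁−p₀)/p₁} ≤ PN ≤ min{1,(1−p₀)/p₁}.
  lower = (p₁ − p₀)/p₁ = 0.43959 / 0.80099 ≈ 0.5488
  upper = min{1, (1 − p₀)/p₁} = 0.63861 / 0.80099 ≈ 0.7973

0.549 ≤ PN ≤ 0.797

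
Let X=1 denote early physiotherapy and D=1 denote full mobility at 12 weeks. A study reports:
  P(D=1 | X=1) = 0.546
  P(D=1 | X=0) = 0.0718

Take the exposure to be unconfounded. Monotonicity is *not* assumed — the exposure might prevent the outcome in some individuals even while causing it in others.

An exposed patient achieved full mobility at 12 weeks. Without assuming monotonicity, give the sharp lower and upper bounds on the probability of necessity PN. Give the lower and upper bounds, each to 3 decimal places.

0.868 ≤ PN ≤ 1.000

Let p₁ = 0.546, p₀ = 0.0718.
Under exogeneity alone the bounds on PN are max{0,(p₁−p₀)/p₁} ≤ PN ≤ min{1,(1−p₀)/p₁}.
  lower = (p₁ − p₀)/p₁ = 0.4742 / 0.546 ≈ 0.8685
  upper = min{1, (1 − p₀)/p₁} = 0.9282 / 0.546 ≈ 1.7000 → capped at 1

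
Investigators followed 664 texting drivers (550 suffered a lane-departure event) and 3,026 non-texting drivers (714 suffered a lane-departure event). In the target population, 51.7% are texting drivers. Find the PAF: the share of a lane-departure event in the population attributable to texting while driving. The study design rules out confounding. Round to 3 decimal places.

p₁ = P(outcome | exposed) = 550/664 = 0.82831
p₀ = P(outcome | unexposed) = 714/3026 = 0.23596
Overall risk P(Y=1) = π·p₁ + (1−π)·p₀ = 0.517×0.82831 + 0.483×0.23596 = 0.5422.
Under exogeneity, PAF = [P(Y=1) − p₀] / P(Y=1).
PAF = (0.5422 − 0.23596) / 0.5422 ≈ 0.5648

PAF ≈ 0.565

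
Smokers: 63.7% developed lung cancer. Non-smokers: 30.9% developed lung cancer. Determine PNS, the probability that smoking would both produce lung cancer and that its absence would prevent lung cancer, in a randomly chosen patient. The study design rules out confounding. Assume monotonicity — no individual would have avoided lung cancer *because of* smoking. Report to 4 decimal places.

PNS ≈ 0.3280

p₁ = 0.637, p₀ = 0.309.
Under exogeneity and monotonicity, PNS = p₁ − p₀.
PNS = 0.637 − 0.309 = 0.328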